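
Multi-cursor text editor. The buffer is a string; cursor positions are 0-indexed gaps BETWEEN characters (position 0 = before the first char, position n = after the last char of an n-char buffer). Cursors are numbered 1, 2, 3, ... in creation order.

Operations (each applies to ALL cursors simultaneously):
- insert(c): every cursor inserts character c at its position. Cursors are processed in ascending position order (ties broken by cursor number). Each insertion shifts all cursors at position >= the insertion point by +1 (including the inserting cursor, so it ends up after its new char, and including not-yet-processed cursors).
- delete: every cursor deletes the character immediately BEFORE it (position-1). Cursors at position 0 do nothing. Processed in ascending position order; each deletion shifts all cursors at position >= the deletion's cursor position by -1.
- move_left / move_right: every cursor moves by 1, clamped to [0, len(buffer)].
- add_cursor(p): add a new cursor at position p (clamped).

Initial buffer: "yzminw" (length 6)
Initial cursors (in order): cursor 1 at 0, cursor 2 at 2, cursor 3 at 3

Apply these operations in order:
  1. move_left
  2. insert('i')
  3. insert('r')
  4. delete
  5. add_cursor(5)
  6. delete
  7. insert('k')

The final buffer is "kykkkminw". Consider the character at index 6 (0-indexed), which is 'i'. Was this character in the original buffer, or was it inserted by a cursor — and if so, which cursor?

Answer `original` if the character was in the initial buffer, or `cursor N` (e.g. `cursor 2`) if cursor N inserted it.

After op 1 (move_left): buffer="yzminw" (len 6), cursors c1@0 c2@1 c3@2, authorship ......
After op 2 (insert('i')): buffer="iyiziminw" (len 9), cursors c1@1 c2@3 c3@5, authorship 1.2.3....
After op 3 (insert('r')): buffer="iryirzirminw" (len 12), cursors c1@2 c2@5 c3@8, authorship 11.22.33....
After op 4 (delete): buffer="iyiziminw" (len 9), cursors c1@1 c2@3 c3@5, authorship 1.2.3....
After op 5 (add_cursor(5)): buffer="iyiziminw" (len 9), cursors c1@1 c2@3 c3@5 c4@5, authorship 1.2.3....
After op 6 (delete): buffer="yminw" (len 5), cursors c1@0 c2@1 c3@1 c4@1, authorship .....
After op 7 (insert('k')): buffer="kykkkminw" (len 9), cursors c1@1 c2@5 c3@5 c4@5, authorship 1.234....
Authorship (.=original, N=cursor N): 1 . 2 3 4 . . . .
Index 6: author = original

Answer: original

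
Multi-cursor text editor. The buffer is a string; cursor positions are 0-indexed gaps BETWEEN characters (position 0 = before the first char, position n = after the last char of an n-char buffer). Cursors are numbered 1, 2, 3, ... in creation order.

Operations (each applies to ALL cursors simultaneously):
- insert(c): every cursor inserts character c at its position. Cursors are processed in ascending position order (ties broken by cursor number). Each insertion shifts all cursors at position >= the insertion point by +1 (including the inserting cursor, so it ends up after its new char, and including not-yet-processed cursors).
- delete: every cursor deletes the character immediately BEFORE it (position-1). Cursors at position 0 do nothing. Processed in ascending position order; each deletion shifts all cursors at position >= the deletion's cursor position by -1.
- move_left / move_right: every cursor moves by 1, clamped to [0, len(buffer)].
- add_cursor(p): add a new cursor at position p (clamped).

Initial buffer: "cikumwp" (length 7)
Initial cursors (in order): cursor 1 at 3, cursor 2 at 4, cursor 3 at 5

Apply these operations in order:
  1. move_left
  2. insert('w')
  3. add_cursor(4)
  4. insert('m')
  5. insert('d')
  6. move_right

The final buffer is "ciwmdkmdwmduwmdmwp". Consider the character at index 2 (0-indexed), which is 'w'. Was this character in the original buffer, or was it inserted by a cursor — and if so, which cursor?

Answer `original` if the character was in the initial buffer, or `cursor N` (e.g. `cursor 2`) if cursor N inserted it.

After op 1 (move_left): buffer="cikumwp" (len 7), cursors c1@2 c2@3 c3@4, authorship .......
After op 2 (insert('w')): buffer="ciwkwuwmwp" (len 10), cursors c1@3 c2@5 c3@7, authorship ..1.2.3...
After op 3 (add_cursor(4)): buffer="ciwkwuwmwp" (len 10), cursors c1@3 c4@4 c2@5 c3@7, authorship ..1.2.3...
After op 4 (insert('m')): buffer="ciwmkmwmuwmmwp" (len 14), cursors c1@4 c4@6 c2@8 c3@11, authorship ..11.422.33...
After op 5 (insert('d')): buffer="ciwmdkmdwmduwmdmwp" (len 18), cursors c1@5 c4@8 c2@11 c3@15, authorship ..111.44222.333...
After op 6 (move_right): buffer="ciwmdkmdwmduwmdmwp" (len 18), cursors c1@6 c4@9 c2@12 c3@16, authorship ..111.44222.333...
Authorship (.=original, N=cursor N): . . 1 1 1 . 4 4 2 2 2 . 3 3 3 . . .
Index 2: author = 1

Answer: cursor 1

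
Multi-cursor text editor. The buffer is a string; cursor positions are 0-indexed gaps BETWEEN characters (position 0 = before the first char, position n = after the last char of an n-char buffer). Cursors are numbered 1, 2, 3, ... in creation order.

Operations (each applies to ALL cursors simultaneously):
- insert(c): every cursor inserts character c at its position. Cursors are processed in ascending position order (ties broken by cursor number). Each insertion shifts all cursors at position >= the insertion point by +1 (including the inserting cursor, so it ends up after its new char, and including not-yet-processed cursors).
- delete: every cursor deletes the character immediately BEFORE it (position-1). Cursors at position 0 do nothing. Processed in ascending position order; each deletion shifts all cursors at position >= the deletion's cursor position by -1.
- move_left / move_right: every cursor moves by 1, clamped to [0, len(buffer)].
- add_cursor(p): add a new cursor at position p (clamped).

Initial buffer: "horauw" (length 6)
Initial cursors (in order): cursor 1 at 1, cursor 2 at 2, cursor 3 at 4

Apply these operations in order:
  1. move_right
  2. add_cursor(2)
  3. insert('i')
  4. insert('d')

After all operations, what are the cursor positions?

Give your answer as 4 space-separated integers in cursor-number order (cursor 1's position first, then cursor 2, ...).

After op 1 (move_right): buffer="horauw" (len 6), cursors c1@2 c2@3 c3@5, authorship ......
After op 2 (add_cursor(2)): buffer="horauw" (len 6), cursors c1@2 c4@2 c2@3 c3@5, authorship ......
After op 3 (insert('i')): buffer="hoiiriauiw" (len 10), cursors c1@4 c4@4 c2@6 c3@9, authorship ..14.2..3.
After op 4 (insert('d')): buffer="hoiiddridauidw" (len 14), cursors c1@6 c4@6 c2@9 c3@13, authorship ..1414.22..33.

Answer: 6 9 13 6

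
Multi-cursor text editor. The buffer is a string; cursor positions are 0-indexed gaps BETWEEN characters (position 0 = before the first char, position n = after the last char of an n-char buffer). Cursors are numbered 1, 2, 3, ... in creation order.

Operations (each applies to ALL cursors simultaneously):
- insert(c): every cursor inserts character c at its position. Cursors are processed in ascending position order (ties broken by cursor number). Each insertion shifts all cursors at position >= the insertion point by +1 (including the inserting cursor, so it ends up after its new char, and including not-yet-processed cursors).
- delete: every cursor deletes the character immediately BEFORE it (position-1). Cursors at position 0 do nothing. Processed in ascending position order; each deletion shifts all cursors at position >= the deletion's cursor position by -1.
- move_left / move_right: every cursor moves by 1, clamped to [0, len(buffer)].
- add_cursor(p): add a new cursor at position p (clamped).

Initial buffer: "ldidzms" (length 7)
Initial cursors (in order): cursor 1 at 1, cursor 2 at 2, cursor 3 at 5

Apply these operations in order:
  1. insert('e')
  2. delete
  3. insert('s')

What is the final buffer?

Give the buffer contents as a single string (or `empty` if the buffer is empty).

Answer: lsdsidzsms

Derivation:
After op 1 (insert('e')): buffer="ledeidzems" (len 10), cursors c1@2 c2@4 c3@8, authorship .1.2...3..
After op 2 (delete): buffer="ldidzms" (len 7), cursors c1@1 c2@2 c3@5, authorship .......
After op 3 (insert('s')): buffer="lsdsidzsms" (len 10), cursors c1@2 c2@4 c3@8, authorship .1.2...3..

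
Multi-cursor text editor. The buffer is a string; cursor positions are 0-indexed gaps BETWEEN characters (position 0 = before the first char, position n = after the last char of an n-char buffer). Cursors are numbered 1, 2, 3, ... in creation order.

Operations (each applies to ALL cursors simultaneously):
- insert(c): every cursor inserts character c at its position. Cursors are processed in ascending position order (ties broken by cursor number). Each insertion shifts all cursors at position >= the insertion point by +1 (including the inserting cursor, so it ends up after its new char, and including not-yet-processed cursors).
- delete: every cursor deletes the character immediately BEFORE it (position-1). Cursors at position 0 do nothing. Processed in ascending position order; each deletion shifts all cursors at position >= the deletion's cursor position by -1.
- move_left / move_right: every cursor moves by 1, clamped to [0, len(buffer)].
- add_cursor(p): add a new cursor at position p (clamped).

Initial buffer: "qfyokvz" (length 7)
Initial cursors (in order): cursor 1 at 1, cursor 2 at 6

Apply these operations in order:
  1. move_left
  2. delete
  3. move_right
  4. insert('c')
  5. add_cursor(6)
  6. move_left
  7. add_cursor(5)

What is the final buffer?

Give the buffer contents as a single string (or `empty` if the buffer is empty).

After op 1 (move_left): buffer="qfyokvz" (len 7), cursors c1@0 c2@5, authorship .......
After op 2 (delete): buffer="qfyovz" (len 6), cursors c1@0 c2@4, authorship ......
After op 3 (move_right): buffer="qfyovz" (len 6), cursors c1@1 c2@5, authorship ......
After op 4 (insert('c')): buffer="qcfyovcz" (len 8), cursors c1@2 c2@7, authorship .1....2.
After op 5 (add_cursor(6)): buffer="qcfyovcz" (len 8), cursors c1@2 c3@6 c2@7, authorship .1....2.
After op 6 (move_left): buffer="qcfyovcz" (len 8), cursors c1@1 c3@5 c2@6, authorship .1....2.
After op 7 (add_cursor(5)): buffer="qcfyovcz" (len 8), cursors c1@1 c3@5 c4@5 c2@6, authorship .1....2.

Answer: qcfyovcz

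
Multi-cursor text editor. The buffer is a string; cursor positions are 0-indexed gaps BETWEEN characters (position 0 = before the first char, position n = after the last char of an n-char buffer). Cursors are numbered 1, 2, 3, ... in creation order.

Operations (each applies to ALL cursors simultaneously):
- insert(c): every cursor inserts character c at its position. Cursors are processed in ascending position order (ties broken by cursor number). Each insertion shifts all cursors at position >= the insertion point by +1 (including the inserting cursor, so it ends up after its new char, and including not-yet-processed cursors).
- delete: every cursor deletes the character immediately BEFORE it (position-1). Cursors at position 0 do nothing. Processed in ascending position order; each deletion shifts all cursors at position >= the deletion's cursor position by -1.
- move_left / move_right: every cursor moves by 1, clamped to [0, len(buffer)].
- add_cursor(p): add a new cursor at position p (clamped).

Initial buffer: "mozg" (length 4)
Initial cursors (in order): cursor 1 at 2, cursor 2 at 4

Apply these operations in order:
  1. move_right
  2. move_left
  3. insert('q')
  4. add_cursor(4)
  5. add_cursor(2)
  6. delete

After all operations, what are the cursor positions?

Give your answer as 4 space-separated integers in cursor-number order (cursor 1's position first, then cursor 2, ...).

After op 1 (move_right): buffer="mozg" (len 4), cursors c1@3 c2@4, authorship ....
After op 2 (move_left): buffer="mozg" (len 4), cursors c1@2 c2@3, authorship ....
After op 3 (insert('q')): buffer="moqzqg" (len 6), cursors c1@3 c2@5, authorship ..1.2.
After op 4 (add_cursor(4)): buffer="moqzqg" (len 6), cursors c1@3 c3@4 c2@5, authorship ..1.2.
After op 5 (add_cursor(2)): buffer="moqzqg" (len 6), cursors c4@2 c1@3 c3@4 c2@5, authorship ..1.2.
After op 6 (delete): buffer="mg" (len 2), cursors c1@1 c2@1 c3@1 c4@1, authorship ..

Answer: 1 1 1 1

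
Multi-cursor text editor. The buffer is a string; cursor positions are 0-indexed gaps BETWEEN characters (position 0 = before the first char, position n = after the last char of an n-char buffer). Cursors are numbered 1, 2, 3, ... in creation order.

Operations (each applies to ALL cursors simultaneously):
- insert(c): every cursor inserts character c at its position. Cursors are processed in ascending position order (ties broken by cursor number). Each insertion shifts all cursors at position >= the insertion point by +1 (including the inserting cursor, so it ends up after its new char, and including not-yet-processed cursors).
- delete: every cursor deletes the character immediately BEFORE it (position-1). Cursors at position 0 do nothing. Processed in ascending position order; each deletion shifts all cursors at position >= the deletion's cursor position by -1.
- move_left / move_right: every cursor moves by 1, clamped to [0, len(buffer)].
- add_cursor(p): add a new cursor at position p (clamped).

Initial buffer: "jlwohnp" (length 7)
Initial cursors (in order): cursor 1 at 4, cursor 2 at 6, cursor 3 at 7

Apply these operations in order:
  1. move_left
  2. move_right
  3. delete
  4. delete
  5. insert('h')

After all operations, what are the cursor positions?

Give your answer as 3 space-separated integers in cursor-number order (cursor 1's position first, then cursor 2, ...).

After op 1 (move_left): buffer="jlwohnp" (len 7), cursors c1@3 c2@5 c3@6, authorship .......
After op 2 (move_right): buffer="jlwohnp" (len 7), cursors c1@4 c2@6 c3@7, authorship .......
After op 3 (delete): buffer="jlwh" (len 4), cursors c1@3 c2@4 c3@4, authorship ....
After op 4 (delete): buffer="j" (len 1), cursors c1@1 c2@1 c3@1, authorship .
After op 5 (insert('h')): buffer="jhhh" (len 4), cursors c1@4 c2@4 c3@4, authorship .123

Answer: 4 4 4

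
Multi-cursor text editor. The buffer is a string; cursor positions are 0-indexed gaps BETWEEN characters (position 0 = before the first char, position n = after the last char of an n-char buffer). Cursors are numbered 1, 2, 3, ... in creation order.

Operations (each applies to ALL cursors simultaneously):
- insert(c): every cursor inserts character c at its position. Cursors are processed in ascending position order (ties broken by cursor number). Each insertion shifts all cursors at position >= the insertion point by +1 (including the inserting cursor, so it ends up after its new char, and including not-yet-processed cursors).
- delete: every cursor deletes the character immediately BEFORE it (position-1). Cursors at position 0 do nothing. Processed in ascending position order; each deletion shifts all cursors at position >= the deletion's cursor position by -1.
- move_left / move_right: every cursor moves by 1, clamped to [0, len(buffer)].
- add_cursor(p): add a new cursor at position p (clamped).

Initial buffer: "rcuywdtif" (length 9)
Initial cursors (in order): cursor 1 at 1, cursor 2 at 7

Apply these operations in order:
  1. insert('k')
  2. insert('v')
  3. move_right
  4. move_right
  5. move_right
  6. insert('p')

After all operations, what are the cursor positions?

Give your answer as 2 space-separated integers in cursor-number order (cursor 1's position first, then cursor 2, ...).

Answer: 7 15

Derivation:
After op 1 (insert('k')): buffer="rkcuywdtkif" (len 11), cursors c1@2 c2@9, authorship .1......2..
After op 2 (insert('v')): buffer="rkvcuywdtkvif" (len 13), cursors c1@3 c2@11, authorship .11......22..
After op 3 (move_right): buffer="rkvcuywdtkvif" (len 13), cursors c1@4 c2@12, authorship .11......22..
After op 4 (move_right): buffer="rkvcuywdtkvif" (len 13), cursors c1@5 c2@13, authorship .11......22..
After op 5 (move_right): buffer="rkvcuywdtkvif" (len 13), cursors c1@6 c2@13, authorship .11......22..
After op 6 (insert('p')): buffer="rkvcuypwdtkvifp" (len 15), cursors c1@7 c2@15, authorship .11...1...22..2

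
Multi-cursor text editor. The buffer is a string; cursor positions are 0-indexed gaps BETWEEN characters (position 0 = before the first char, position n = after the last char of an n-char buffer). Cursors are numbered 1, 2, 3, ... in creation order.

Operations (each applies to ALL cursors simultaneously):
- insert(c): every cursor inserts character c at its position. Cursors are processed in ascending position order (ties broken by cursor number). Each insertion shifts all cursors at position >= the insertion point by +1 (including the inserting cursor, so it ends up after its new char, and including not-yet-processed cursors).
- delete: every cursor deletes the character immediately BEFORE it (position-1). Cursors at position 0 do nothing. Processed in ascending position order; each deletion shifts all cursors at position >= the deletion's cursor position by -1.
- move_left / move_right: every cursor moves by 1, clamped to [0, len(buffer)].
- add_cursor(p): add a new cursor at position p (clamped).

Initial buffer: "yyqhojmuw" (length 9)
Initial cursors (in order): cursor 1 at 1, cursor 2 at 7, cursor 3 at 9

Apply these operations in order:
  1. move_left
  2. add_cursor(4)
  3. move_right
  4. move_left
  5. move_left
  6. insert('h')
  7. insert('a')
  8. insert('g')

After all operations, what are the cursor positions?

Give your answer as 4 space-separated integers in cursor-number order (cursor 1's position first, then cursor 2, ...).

Answer: 3 14 19 9

Derivation:
After op 1 (move_left): buffer="yyqhojmuw" (len 9), cursors c1@0 c2@6 c3@8, authorship .........
After op 2 (add_cursor(4)): buffer="yyqhojmuw" (len 9), cursors c1@0 c4@4 c2@6 c3@8, authorship .........
After op 3 (move_right): buffer="yyqhojmuw" (len 9), cursors c1@1 c4@5 c2@7 c3@9, authorship .........
After op 4 (move_left): buffer="yyqhojmuw" (len 9), cursors c1@0 c4@4 c2@6 c3@8, authorship .........
After op 5 (move_left): buffer="yyqhojmuw" (len 9), cursors c1@0 c4@3 c2@5 c3@7, authorship .........
After op 6 (insert('h')): buffer="hyyqhhohjmhuw" (len 13), cursors c1@1 c4@5 c2@8 c3@11, authorship 1...4..2..3..
After op 7 (insert('a')): buffer="hayyqhahohajmhauw" (len 17), cursors c1@2 c4@7 c2@11 c3@15, authorship 11...44..22..33..
After op 8 (insert('g')): buffer="hagyyqhaghohagjmhaguw" (len 21), cursors c1@3 c4@9 c2@14 c3@19, authorship 111...444..222..333..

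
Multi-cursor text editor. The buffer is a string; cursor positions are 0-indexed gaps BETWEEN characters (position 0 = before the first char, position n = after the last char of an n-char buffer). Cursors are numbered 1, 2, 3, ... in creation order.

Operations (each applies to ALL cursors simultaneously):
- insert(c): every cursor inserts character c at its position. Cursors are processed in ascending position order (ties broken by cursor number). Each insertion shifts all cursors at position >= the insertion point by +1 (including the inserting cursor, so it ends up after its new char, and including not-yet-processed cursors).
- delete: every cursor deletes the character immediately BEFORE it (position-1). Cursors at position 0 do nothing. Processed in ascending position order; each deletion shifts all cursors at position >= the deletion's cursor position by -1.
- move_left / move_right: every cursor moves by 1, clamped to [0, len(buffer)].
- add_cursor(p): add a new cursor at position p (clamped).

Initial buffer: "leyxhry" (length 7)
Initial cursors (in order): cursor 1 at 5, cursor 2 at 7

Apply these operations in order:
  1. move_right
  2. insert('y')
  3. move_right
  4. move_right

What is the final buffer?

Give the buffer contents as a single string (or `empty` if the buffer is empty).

Answer: leyxhryyy

Derivation:
After op 1 (move_right): buffer="leyxhry" (len 7), cursors c1@6 c2@7, authorship .......
After op 2 (insert('y')): buffer="leyxhryyy" (len 9), cursors c1@7 c2@9, authorship ......1.2
After op 3 (move_right): buffer="leyxhryyy" (len 9), cursors c1@8 c2@9, authorship ......1.2
After op 4 (move_right): buffer="leyxhryyy" (len 9), cursors c1@9 c2@9, authorship ......1.2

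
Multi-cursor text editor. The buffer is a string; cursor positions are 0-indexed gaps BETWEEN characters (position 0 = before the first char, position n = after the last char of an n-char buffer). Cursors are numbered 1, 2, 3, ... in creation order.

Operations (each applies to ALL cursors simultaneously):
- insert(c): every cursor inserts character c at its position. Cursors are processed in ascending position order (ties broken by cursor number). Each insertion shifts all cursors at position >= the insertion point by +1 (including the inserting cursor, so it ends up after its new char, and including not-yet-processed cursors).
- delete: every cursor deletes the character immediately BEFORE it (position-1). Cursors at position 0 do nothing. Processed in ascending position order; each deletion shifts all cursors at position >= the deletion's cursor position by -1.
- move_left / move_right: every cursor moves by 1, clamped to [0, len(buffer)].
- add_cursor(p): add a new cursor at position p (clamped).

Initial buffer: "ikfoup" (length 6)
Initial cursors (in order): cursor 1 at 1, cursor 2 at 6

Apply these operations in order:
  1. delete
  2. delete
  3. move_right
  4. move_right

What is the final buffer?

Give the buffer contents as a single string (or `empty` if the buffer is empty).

Answer: kfo

Derivation:
After op 1 (delete): buffer="kfou" (len 4), cursors c1@0 c2@4, authorship ....
After op 2 (delete): buffer="kfo" (len 3), cursors c1@0 c2@3, authorship ...
After op 3 (move_right): buffer="kfo" (len 3), cursors c1@1 c2@3, authorship ...
After op 4 (move_right): buffer="kfo" (len 3), cursors c1@2 c2@3, authorship ...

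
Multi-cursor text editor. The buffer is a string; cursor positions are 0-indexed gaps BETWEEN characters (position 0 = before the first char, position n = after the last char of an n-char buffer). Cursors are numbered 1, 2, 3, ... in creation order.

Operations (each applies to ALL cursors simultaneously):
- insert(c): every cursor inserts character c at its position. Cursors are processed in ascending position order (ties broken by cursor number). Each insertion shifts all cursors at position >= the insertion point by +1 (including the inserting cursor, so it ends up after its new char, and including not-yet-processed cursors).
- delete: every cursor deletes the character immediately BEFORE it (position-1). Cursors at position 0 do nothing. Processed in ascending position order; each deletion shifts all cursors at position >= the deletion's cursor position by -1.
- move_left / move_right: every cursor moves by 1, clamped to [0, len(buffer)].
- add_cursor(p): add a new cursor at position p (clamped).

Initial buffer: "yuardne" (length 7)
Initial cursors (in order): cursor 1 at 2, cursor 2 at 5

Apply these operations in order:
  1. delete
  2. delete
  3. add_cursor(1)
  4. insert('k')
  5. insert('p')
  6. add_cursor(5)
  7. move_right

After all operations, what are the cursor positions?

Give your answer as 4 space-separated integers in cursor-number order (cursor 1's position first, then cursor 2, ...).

After op 1 (delete): buffer="yarne" (len 5), cursors c1@1 c2@3, authorship .....
After op 2 (delete): buffer="ane" (len 3), cursors c1@0 c2@1, authorship ...
After op 3 (add_cursor(1)): buffer="ane" (len 3), cursors c1@0 c2@1 c3@1, authorship ...
After op 4 (insert('k')): buffer="kakkne" (len 6), cursors c1@1 c2@4 c3@4, authorship 1.23..
After op 5 (insert('p')): buffer="kpakkppne" (len 9), cursors c1@2 c2@7 c3@7, authorship 11.2323..
After op 6 (add_cursor(5)): buffer="kpakkppne" (len 9), cursors c1@2 c4@5 c2@7 c3@7, authorship 11.2323..
After op 7 (move_right): buffer="kpakkppne" (len 9), cursors c1@3 c4@6 c2@8 c3@8, authorship 11.2323..

Answer: 3 8 8 6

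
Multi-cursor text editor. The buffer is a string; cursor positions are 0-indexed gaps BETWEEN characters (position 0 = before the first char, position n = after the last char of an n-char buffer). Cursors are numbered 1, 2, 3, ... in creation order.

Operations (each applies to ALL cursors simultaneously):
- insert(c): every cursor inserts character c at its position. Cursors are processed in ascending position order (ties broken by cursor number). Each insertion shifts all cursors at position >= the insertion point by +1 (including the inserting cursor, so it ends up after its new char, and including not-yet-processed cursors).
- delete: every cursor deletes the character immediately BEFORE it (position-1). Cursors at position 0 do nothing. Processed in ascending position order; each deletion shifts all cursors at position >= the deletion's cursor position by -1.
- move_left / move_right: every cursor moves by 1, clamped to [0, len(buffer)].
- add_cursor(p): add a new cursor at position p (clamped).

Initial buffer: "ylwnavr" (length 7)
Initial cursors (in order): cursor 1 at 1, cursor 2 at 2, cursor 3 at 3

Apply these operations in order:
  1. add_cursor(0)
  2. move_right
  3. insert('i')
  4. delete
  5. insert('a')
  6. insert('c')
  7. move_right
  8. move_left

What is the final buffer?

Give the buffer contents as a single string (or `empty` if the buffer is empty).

Answer: yaclacwacnacavr

Derivation:
After op 1 (add_cursor(0)): buffer="ylwnavr" (len 7), cursors c4@0 c1@1 c2@2 c3@3, authorship .......
After op 2 (move_right): buffer="ylwnavr" (len 7), cursors c4@1 c1@2 c2@3 c3@4, authorship .......
After op 3 (insert('i')): buffer="yiliwiniavr" (len 11), cursors c4@2 c1@4 c2@6 c3@8, authorship .4.1.2.3...
After op 4 (delete): buffer="ylwnavr" (len 7), cursors c4@1 c1@2 c2@3 c3@4, authorship .......
After op 5 (insert('a')): buffer="yalawanaavr" (len 11), cursors c4@2 c1@4 c2@6 c3@8, authorship .4.1.2.3...
After op 6 (insert('c')): buffer="yaclacwacnacavr" (len 15), cursors c4@3 c1@6 c2@9 c3@12, authorship .44.11.22.33...
After op 7 (move_right): buffer="yaclacwacnacavr" (len 15), cursors c4@4 c1@7 c2@10 c3@13, authorship .44.11.22.33...
After op 8 (move_left): buffer="yaclacwacnacavr" (len 15), cursors c4@3 c1@6 c2@9 c3@12, authorship .44.11.22.33...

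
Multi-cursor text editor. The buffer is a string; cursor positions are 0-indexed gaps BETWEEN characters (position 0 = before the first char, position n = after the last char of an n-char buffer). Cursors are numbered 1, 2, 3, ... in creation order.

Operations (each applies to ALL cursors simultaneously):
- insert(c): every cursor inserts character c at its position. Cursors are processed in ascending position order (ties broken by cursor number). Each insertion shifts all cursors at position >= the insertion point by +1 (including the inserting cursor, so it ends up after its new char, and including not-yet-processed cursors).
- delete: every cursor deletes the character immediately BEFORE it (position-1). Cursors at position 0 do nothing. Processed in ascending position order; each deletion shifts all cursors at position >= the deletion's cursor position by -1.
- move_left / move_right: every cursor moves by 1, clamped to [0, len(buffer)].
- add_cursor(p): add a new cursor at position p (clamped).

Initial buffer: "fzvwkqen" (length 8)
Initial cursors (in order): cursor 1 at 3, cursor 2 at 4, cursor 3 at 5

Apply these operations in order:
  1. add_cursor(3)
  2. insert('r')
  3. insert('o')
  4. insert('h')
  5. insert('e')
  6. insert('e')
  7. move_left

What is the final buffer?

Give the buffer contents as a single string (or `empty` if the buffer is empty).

Answer: fzvrroohheeeewroheekroheeqen

Derivation:
After op 1 (add_cursor(3)): buffer="fzvwkqen" (len 8), cursors c1@3 c4@3 c2@4 c3@5, authorship ........
After op 2 (insert('r')): buffer="fzvrrwrkrqen" (len 12), cursors c1@5 c4@5 c2@7 c3@9, authorship ...14.2.3...
After op 3 (insert('o')): buffer="fzvrroowrokroqen" (len 16), cursors c1@7 c4@7 c2@10 c3@13, authorship ...1414.22.33...
After op 4 (insert('h')): buffer="fzvrroohhwrohkrohqen" (len 20), cursors c1@9 c4@9 c2@13 c3@17, authorship ...141414.222.333...
After op 5 (insert('e')): buffer="fzvrroohheewrohekroheqen" (len 24), cursors c1@11 c4@11 c2@16 c3@21, authorship ...14141414.2222.3333...
After op 6 (insert('e')): buffer="fzvrroohheeeewroheekroheeqen" (len 28), cursors c1@13 c4@13 c2@19 c3@25, authorship ...1414141414.22222.33333...
After op 7 (move_left): buffer="fzvrroohheeeewroheekroheeqen" (len 28), cursors c1@12 c4@12 c2@18 c3@24, authorship ...1414141414.22222.33333...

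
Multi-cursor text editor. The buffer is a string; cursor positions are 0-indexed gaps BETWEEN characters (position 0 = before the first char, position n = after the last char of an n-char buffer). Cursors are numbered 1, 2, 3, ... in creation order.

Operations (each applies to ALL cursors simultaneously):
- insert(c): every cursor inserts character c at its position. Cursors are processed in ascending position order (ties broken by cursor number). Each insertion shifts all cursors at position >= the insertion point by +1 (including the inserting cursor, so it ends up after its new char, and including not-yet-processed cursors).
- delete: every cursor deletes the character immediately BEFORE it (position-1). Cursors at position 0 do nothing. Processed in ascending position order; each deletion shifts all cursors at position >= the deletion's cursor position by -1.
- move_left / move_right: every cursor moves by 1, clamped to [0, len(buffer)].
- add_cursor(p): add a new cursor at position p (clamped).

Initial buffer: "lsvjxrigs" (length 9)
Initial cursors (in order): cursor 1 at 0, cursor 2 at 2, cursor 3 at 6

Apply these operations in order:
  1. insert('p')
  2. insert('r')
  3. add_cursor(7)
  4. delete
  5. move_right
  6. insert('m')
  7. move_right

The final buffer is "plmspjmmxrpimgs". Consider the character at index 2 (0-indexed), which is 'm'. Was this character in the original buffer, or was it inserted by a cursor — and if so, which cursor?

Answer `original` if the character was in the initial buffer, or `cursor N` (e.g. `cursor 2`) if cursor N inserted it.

Answer: cursor 1

Derivation:
After op 1 (insert('p')): buffer="plspvjxrpigs" (len 12), cursors c1@1 c2@4 c3@9, authorship 1..2....3...
After op 2 (insert('r')): buffer="prlsprvjxrprigs" (len 15), cursors c1@2 c2@6 c3@12, authorship 11..22....33...
After op 3 (add_cursor(7)): buffer="prlsprvjxrprigs" (len 15), cursors c1@2 c2@6 c4@7 c3@12, authorship 11..22....33...
After op 4 (delete): buffer="plspjxrpigs" (len 11), cursors c1@1 c2@4 c4@4 c3@8, authorship 1..2...3...
After op 5 (move_right): buffer="plspjxrpigs" (len 11), cursors c1@2 c2@5 c4@5 c3@9, authorship 1..2...3...
After op 6 (insert('m')): buffer="plmspjmmxrpimgs" (len 15), cursors c1@3 c2@8 c4@8 c3@13, authorship 1.1.2.24..3.3..
After op 7 (move_right): buffer="plmspjmmxrpimgs" (len 15), cursors c1@4 c2@9 c4@9 c3@14, authorship 1.1.2.24..3.3..
Authorship (.=original, N=cursor N): 1 . 1 . 2 . 2 4 . . 3 . 3 . .
Index 2: author = 1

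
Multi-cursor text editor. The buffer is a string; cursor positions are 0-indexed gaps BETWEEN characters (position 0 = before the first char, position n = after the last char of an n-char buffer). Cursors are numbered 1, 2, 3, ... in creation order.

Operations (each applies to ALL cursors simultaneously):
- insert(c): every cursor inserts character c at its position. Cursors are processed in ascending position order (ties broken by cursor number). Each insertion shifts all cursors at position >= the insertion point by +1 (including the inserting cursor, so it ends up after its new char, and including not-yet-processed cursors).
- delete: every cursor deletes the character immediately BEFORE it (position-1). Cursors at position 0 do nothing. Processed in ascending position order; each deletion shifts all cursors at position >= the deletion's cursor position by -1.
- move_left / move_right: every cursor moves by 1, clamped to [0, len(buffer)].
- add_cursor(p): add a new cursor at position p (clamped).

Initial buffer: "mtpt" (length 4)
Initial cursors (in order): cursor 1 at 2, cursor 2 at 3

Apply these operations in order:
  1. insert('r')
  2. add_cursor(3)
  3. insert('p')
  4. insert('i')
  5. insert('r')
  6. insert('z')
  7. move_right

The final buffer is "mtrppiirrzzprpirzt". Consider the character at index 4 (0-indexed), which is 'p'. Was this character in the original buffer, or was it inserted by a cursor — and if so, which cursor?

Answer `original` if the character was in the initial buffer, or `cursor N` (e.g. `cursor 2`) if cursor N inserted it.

After op 1 (insert('r')): buffer="mtrprt" (len 6), cursors c1@3 c2@5, authorship ..1.2.
After op 2 (add_cursor(3)): buffer="mtrprt" (len 6), cursors c1@3 c3@3 c2@5, authorship ..1.2.
After op 3 (insert('p')): buffer="mtrppprpt" (len 9), cursors c1@5 c3@5 c2@8, authorship ..113.22.
After op 4 (insert('i')): buffer="mtrppiiprpit" (len 12), cursors c1@7 c3@7 c2@11, authorship ..11313.222.
After op 5 (insert('r')): buffer="mtrppiirrprpirt" (len 15), cursors c1@9 c3@9 c2@14, authorship ..1131313.2222.
After op 6 (insert('z')): buffer="mtrppiirrzzprpirzt" (len 18), cursors c1@11 c3@11 c2@17, authorship ..113131313.22222.
After op 7 (move_right): buffer="mtrppiirrzzprpirzt" (len 18), cursors c1@12 c3@12 c2@18, authorship ..113131313.22222.
Authorship (.=original, N=cursor N): . . 1 1 3 1 3 1 3 1 3 . 2 2 2 2 2 .
Index 4: author = 3

Answer: cursor 3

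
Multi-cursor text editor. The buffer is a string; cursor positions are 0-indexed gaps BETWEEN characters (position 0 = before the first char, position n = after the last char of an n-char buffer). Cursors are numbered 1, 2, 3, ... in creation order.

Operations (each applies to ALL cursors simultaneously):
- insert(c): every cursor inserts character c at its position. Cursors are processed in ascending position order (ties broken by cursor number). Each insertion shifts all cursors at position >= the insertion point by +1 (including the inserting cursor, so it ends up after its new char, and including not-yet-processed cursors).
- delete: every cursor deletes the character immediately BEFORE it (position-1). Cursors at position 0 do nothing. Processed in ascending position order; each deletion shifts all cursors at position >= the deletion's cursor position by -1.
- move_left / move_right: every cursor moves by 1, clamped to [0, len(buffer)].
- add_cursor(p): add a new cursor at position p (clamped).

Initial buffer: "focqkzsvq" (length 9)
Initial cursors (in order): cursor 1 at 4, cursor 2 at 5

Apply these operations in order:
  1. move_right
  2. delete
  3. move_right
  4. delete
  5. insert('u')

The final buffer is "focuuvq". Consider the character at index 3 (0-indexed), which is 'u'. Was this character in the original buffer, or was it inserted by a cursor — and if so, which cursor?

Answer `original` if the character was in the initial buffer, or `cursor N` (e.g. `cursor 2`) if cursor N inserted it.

After op 1 (move_right): buffer="focqkzsvq" (len 9), cursors c1@5 c2@6, authorship .........
After op 2 (delete): buffer="focqsvq" (len 7), cursors c1@4 c2@4, authorship .......
After op 3 (move_right): buffer="focqsvq" (len 7), cursors c1@5 c2@5, authorship .......
After op 4 (delete): buffer="focvq" (len 5), cursors c1@3 c2@3, authorship .....
After op 5 (insert('u')): buffer="focuuvq" (len 7), cursors c1@5 c2@5, authorship ...12..
Authorship (.=original, N=cursor N): . . . 1 2 . .
Index 3: author = 1

Answer: cursor 1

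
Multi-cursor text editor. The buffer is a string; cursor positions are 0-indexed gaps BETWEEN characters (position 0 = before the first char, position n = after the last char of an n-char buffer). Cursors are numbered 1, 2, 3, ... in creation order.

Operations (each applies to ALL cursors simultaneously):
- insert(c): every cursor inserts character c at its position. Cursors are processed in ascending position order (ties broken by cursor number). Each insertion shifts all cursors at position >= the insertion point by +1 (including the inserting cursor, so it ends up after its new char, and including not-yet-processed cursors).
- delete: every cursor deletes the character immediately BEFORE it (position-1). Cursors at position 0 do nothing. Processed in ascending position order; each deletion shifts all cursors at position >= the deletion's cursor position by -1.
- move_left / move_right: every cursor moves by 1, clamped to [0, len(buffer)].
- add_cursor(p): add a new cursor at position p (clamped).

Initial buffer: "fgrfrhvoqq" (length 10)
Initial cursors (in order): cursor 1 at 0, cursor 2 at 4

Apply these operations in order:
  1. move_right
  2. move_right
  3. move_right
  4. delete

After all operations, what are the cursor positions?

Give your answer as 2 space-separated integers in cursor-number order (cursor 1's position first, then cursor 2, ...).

After op 1 (move_right): buffer="fgrfrhvoqq" (len 10), cursors c1@1 c2@5, authorship ..........
After op 2 (move_right): buffer="fgrfrhvoqq" (len 10), cursors c1@2 c2@6, authorship ..........
After op 3 (move_right): buffer="fgrfrhvoqq" (len 10), cursors c1@3 c2@7, authorship ..........
After op 4 (delete): buffer="fgfrhoqq" (len 8), cursors c1@2 c2@5, authorship ........

Answer: 2 5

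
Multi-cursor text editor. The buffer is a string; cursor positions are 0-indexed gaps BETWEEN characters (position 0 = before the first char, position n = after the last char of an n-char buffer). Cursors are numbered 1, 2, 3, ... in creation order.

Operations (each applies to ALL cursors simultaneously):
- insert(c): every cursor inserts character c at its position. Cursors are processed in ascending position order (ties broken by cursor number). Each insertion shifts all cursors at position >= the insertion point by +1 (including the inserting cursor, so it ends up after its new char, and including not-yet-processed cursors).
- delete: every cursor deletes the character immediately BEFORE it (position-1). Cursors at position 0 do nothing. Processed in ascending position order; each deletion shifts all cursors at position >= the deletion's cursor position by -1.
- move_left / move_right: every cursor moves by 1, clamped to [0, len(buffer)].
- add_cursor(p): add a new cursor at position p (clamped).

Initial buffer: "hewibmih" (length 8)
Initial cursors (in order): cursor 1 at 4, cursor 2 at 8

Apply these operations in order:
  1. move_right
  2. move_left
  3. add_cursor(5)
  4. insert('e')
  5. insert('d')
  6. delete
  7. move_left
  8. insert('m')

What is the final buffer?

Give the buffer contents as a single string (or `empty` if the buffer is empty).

After op 1 (move_right): buffer="hewibmih" (len 8), cursors c1@5 c2@8, authorship ........
After op 2 (move_left): buffer="hewibmih" (len 8), cursors c1@4 c2@7, authorship ........
After op 3 (add_cursor(5)): buffer="hewibmih" (len 8), cursors c1@4 c3@5 c2@7, authorship ........
After op 4 (insert('e')): buffer="hewiebemieh" (len 11), cursors c1@5 c3@7 c2@10, authorship ....1.3..2.
After op 5 (insert('d')): buffer="hewiedbedmiedh" (len 14), cursors c1@6 c3@9 c2@13, authorship ....11.33..22.
After op 6 (delete): buffer="hewiebemieh" (len 11), cursors c1@5 c3@7 c2@10, authorship ....1.3..2.
After op 7 (move_left): buffer="hewiebemieh" (len 11), cursors c1@4 c3@6 c2@9, authorship ....1.3..2.
After op 8 (insert('m')): buffer="hewimebmemimeh" (len 14), cursors c1@5 c3@8 c2@12, authorship ....11.33..22.

Answer: hewimebmemimeh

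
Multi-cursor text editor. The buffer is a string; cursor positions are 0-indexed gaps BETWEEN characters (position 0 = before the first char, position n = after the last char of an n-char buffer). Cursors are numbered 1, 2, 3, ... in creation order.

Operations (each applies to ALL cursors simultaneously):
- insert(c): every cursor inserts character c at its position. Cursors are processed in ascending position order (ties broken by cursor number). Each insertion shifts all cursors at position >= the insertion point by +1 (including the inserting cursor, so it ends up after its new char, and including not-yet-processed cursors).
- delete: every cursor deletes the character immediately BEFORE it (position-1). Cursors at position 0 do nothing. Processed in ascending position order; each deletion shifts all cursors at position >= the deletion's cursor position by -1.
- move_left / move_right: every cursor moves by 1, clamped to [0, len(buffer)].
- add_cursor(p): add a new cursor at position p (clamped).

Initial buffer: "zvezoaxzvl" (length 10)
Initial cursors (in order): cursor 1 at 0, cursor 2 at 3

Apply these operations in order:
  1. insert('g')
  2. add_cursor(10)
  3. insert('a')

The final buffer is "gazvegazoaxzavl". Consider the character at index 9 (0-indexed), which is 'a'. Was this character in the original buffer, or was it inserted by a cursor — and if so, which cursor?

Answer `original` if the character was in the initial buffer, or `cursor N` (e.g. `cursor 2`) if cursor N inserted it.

After op 1 (insert('g')): buffer="gzvegzoaxzvl" (len 12), cursors c1@1 c2@5, authorship 1...2.......
After op 2 (add_cursor(10)): buffer="gzvegzoaxzvl" (len 12), cursors c1@1 c2@5 c3@10, authorship 1...2.......
After op 3 (insert('a')): buffer="gazvegazoaxzavl" (len 15), cursors c1@2 c2@7 c3@13, authorship 11...22.....3..
Authorship (.=original, N=cursor N): 1 1 . . . 2 2 . . . . . 3 . .
Index 9: author = original

Answer: original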